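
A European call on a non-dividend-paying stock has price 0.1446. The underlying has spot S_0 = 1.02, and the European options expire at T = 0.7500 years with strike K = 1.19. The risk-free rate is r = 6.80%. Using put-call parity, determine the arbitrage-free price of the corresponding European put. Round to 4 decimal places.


Answer: Put price = 0.2554

Derivation:
Put-call parity: C - P = S_0 * exp(-qT) - K * exp(-rT).
S_0 * exp(-qT) = 1.0200 * 1.00000000 = 1.02000000
K * exp(-rT) = 1.1900 * 0.95027867 = 1.13083162
P = C - S*exp(-qT) + K*exp(-rT)
P = 0.1446 - 1.02000000 + 1.13083162 = 0.2554


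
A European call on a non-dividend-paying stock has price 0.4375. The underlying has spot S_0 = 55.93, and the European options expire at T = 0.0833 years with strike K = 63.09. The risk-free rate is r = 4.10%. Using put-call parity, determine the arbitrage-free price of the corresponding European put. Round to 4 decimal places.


Put-call parity: C - P = S_0 * exp(-qT) - K * exp(-rT).
S_0 * exp(-qT) = 55.9300 * 1.00000000 = 55.93000000
K * exp(-rT) = 63.0900 * 0.99659053 = 62.87489625
P = C - S*exp(-qT) + K*exp(-rT)
P = 0.4375 - 55.93000000 + 62.87489625 = 7.3824

Answer: Put price = 7.3824


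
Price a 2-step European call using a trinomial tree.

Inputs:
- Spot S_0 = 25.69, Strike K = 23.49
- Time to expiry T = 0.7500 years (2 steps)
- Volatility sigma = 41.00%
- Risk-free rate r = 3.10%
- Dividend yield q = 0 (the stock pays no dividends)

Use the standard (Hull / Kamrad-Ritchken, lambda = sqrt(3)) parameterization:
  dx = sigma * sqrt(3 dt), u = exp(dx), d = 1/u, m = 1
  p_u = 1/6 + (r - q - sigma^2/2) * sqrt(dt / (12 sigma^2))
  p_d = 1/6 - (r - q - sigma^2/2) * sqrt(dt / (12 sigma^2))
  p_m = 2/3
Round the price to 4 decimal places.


dt = T/N = 0.375000; dx = sigma*sqrt(3*dt) = 0.434871
u = exp(dx) = 1.544763; d = 1/u = 0.647348
p_u = 0.143793, p_m = 0.666667, p_d = 0.189540
Discount per step: exp(-r*dt) = 0.988442
Stock lattice S(k, j) with j the centered position index:
  k=0: S(0,+0) = 25.6900
  k=1: S(1,-1) = 16.6304; S(1,+0) = 25.6900; S(1,+1) = 39.6850
  k=2: S(2,-2) = 10.7656; S(2,-1) = 16.6304; S(2,+0) = 25.6900; S(2,+1) = 39.6850; S(2,+2) = 61.3039
Terminal payoffs V(N, j) = max(S_T - K, 0):
  V(2,-2) = 0.000000; V(2,-1) = 0.000000; V(2,+0) = 2.200000; V(2,+1) = 16.194968; V(2,+2) = 37.813881
Backward induction: V(k, j) = exp(-r*dt) * [p_u * V(k+1, j+1) + p_m * V(k+1, j) + p_d * V(k+1, j-1)]
  V(1,-1) = exp(-r*dt) * [p_u*2.200000 + p_m*0.000000 + p_d*0.000000] = 0.312689
  V(1,+0) = exp(-r*dt) * [p_u*16.194968 + p_m*2.200000 + p_d*0.000000] = 3.751532
  V(1,+1) = exp(-r*dt) * [p_u*37.813881 + p_m*16.194968 + p_d*2.200000] = 16.458576
  V(0,+0) = exp(-r*dt) * [p_u*16.458576 + p_m*3.751532 + p_d*0.312689] = 4.869980

Answer: Price = V(0,0) = 4.8700


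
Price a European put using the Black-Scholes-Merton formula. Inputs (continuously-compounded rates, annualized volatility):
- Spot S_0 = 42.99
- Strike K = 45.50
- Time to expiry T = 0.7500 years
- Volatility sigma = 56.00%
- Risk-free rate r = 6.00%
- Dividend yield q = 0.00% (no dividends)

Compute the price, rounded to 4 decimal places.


Answer: Price = 8.5417

Derivation:
d1 = (ln(S/K) + (r - q + 0.5*sigma^2) * T) / (sigma * sqrt(T)) = 0.21826975
d2 = d1 - sigma * sqrt(T) = -0.26670447
exp(-rT) = 0.95599748; exp(-qT) = 1.00000000
P = K * exp(-rT) * N(-d2) - S_0 * exp(-qT) * N(-d1)
N(-d1) = 0.41360947; N(-d2) = 0.60515165
P = 45.5000 * 0.95599748 * 0.60515165 - 42.9900 * 1.00000000 * 0.41360947 = 8.5417


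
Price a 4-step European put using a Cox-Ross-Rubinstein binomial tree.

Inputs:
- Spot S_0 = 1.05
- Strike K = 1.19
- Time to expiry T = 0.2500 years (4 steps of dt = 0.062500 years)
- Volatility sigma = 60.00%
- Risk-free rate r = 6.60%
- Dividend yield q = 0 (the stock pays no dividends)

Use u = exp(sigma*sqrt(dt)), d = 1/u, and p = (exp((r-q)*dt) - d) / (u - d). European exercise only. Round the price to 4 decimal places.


Answer: Price = V(0,0) = 0.2078

Derivation:
dt = T/N = 0.062500
u = exp(sigma*sqrt(dt)) = 1.161834; d = 1/u = 0.860708
p = (exp((r-q)*dt) - d) / (u - d) = 0.476297
Discount per step: exp(-r*dt) = 0.995883
Stock lattice S(k, i) with i counting down-moves:
  k=0: S(0,0) = 1.0500
  k=1: S(1,0) = 1.2199; S(1,1) = 0.9037
  k=2: S(2,0) = 1.4174; S(2,1) = 1.0500; S(2,2) = 0.7779
  k=3: S(3,0) = 1.6467; S(3,1) = 1.2199; S(3,2) = 0.9037; S(3,3) = 0.6695
  k=4: S(4,0) = 1.9132; S(4,1) = 1.4174; S(4,2) = 1.0500; S(4,3) = 0.7779; S(4,4) = 0.5763
Terminal payoffs V(N, i) = max(K - S_T, 0):
  V(4,0) = 0.000000; V(4,1) = 0.000000; V(4,2) = 0.140000; V(4,3) = 0.412141; V(4,4) = 0.613748
Backward induction: V(k, i) = exp(-r*dt) * [p * V(k+1, i) + (1-p) * V(k+1, i+1)].
  V(3,0) = exp(-r*dt) * [p*0.000000 + (1-p)*0.000000] = 0.000000
  V(3,1) = exp(-r*dt) * [p*0.000000 + (1-p)*0.140000] = 0.073017
  V(3,2) = exp(-r*dt) * [p*0.140000 + (1-p)*0.412141] = 0.281358
  V(3,3) = exp(-r*dt) * [p*0.412141 + (1-p)*0.613748] = 0.515592
  V(2,0) = exp(-r*dt) * [p*0.000000 + (1-p)*0.073017] = 0.038082
  V(2,1) = exp(-r*dt) * [p*0.073017 + (1-p)*0.281358] = 0.181376
  V(2,2) = exp(-r*dt) * [p*0.281358 + (1-p)*0.515592] = 0.402364
  V(1,0) = exp(-r*dt) * [p*0.038082 + (1-p)*0.181376] = 0.112660
  V(1,1) = exp(-r*dt) * [p*0.181376 + (1-p)*0.402364] = 0.295885
  V(0,0) = exp(-r*dt) * [p*0.112660 + (1-p)*0.295885] = 0.207756


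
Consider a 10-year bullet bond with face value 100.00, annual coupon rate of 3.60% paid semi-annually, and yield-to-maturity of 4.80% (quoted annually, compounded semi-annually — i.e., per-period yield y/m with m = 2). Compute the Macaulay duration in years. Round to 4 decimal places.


Answer: Macaulay duration = 8.3913 years

Derivation:
Coupon per period c = face * coupon_rate / m = 1.800000
Periods per year m = 2; per-period yield y/m = 0.024000
Number of cashflows N = 20
Cashflows (t years, CF_t, discount factor 1/(1+y/m)^(m*t), PV):
  t = 0.5000: CF_t = 1.800000, DF = 0.976562, PV = 1.757812
  t = 1.0000: CF_t = 1.800000, DF = 0.953674, PV = 1.716614
  t = 1.5000: CF_t = 1.800000, DF = 0.931323, PV = 1.676381
  t = 2.0000: CF_t = 1.800000, DF = 0.909495, PV = 1.637090
  t = 2.5000: CF_t = 1.800000, DF = 0.888178, PV = 1.598721
  t = 3.0000: CF_t = 1.800000, DF = 0.867362, PV = 1.561251
  t = 3.5000: CF_t = 1.800000, DF = 0.847033, PV = 1.524659
  t = 4.0000: CF_t = 1.800000, DF = 0.827181, PV = 1.488925
  t = 4.5000: CF_t = 1.800000, DF = 0.807794, PV = 1.454028
  t = 5.0000: CF_t = 1.800000, DF = 0.788861, PV = 1.419950
  t = 5.5000: CF_t = 1.800000, DF = 0.770372, PV = 1.386670
  t = 6.0000: CF_t = 1.800000, DF = 0.752316, PV = 1.354169
  t = 6.5000: CF_t = 1.800000, DF = 0.734684, PV = 1.322431
  t = 7.0000: CF_t = 1.800000, DF = 0.717465, PV = 1.291437
  t = 7.5000: CF_t = 1.800000, DF = 0.700649, PV = 1.261169
  t = 8.0000: CF_t = 1.800000, DF = 0.684228, PV = 1.231610
  t = 8.5000: CF_t = 1.800000, DF = 0.668191, PV = 1.202744
  t = 9.0000: CF_t = 1.800000, DF = 0.652530, PV = 1.174555
  t = 9.5000: CF_t = 1.800000, DF = 0.637237, PV = 1.147026
  t = 10.0000: CF_t = 101.800000, DF = 0.622302, PV = 63.350296
Price P = sum_t PV_t = 90.557538
Macaulay numerator sum_t t * PV_t:
  t * PV_t at t = 0.5000: 0.878906
  t * PV_t at t = 1.0000: 1.716614
  t * PV_t at t = 1.5000: 2.514571
  t * PV_t at t = 2.0000: 3.274181
  t * PV_t at t = 2.5000: 3.996803
  t * PV_t at t = 3.0000: 4.683753
  t * PV_t at t = 3.5000: 5.336308
  t * PV_t at t = 4.0000: 5.955700
  t * PV_t at t = 4.5000: 6.543128
  t * PV_t at t = 5.0000: 7.099748
  t * PV_t at t = 5.5000: 7.626683
  t * PV_t at t = 6.0000: 8.125017
  t * PV_t at t = 6.5000: 8.595802
  t * PV_t at t = 7.0000: 9.040057
  t * PV_t at t = 7.5000: 9.458765
  t * PV_t at t = 8.0000: 9.852880
  t * PV_t at t = 8.5000: 10.223325
  t * PV_t at t = 9.0000: 10.570993
  t * PV_t at t = 9.5000: 10.896749
  t * PV_t at t = 10.0000: 633.502955
Macaulay duration D = (sum_t t * PV_t) / P = 759.892937 / 90.557538 = 8.391272


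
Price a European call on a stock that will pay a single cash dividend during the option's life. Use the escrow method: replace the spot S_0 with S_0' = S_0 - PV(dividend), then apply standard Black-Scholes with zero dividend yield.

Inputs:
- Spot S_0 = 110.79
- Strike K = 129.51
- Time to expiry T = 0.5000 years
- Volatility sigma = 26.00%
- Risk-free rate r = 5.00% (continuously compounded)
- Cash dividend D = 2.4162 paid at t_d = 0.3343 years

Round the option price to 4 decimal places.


Answer: Price = 2.4411

Derivation:
PV(D) = D * exp(-r * t_d) = 2.4162 * 0.98342392 = 2.37614888
S_0' = S_0 - PV(D) = 110.7900 - 2.37614888 = 108.41385112
d1 = (ln(S_0'/K) + (r + sigma^2/2)*T) / (sigma*sqrt(T)) = -0.73921073
d2 = d1 - sigma*sqrt(T) = -0.92305849
exp(-rT) = 0.97530991
N(d1) = 0.22988952; N(d2) = 0.17798836
C = S_0' * N(d1) - K * exp(-rT) * N(d2) = 108.41385112 * 0.22988952 - 129.5100 * 0.97530991 * 0.17798836 = 2.4411


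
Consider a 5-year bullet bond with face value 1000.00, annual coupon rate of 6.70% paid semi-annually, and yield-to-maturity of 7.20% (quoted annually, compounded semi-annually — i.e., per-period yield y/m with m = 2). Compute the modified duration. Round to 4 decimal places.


Coupon per period c = face * coupon_rate / m = 33.500000
Periods per year m = 2; per-period yield y/m = 0.036000
Number of cashflows N = 10
Cashflows (t years, CF_t, discount factor 1/(1+y/m)^(m*t), PV):
  t = 0.5000: CF_t = 33.500000, DF = 0.965251, PV = 32.335907
  t = 1.0000: CF_t = 33.500000, DF = 0.931709, PV = 31.212266
  t = 1.5000: CF_t = 33.500000, DF = 0.899333, PV = 30.127670
  t = 2.0000: CF_t = 33.500000, DF = 0.868082, PV = 29.080762
  t = 2.5000: CF_t = 33.500000, DF = 0.837917, PV = 28.070234
  t = 3.0000: CF_t = 33.500000, DF = 0.808801, PV = 27.094820
  t = 3.5000: CF_t = 33.500000, DF = 0.780696, PV = 26.153301
  t = 4.0000: CF_t = 33.500000, DF = 0.753567, PV = 25.244499
  t = 4.5000: CF_t = 33.500000, DF = 0.727381, PV = 24.367277
  t = 5.0000: CF_t = 1033.500000, DF = 0.702106, PV = 725.626153
Price P = sum_t PV_t = 979.312890
First compute Macaulay numerator sum_t t * PV_t:
  t * PV_t at t = 0.5000: 16.167954
  t * PV_t at t = 1.0000: 31.212266
  t * PV_t at t = 1.5000: 45.191504
  t * PV_t at t = 2.0000: 58.161524
  t * PV_t at t = 2.5000: 70.175585
  t * PV_t at t = 3.0000: 81.284461
  t * PV_t at t = 3.5000: 91.536555
  t * PV_t at t = 4.0000: 100.977998
  t * PV_t at t = 4.5000: 109.652749
  t * PV_t at t = 5.0000: 3628.130763
Macaulay duration D = 4232.491358 / 979.312890 = 4.321899
Modified duration = D / (1 + y/m) = 4.321899 / (1 + 0.036000) = 4.171717

Answer: Modified duration = 4.1717


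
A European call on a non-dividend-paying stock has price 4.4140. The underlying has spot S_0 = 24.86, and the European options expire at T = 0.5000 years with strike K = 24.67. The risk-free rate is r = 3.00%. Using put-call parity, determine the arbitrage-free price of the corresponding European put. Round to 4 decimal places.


Answer: Put price = 3.8567

Derivation:
Put-call parity: C - P = S_0 * exp(-qT) - K * exp(-rT).
S_0 * exp(-qT) = 24.8600 * 1.00000000 = 24.86000000
K * exp(-rT) = 24.6700 * 0.98511194 = 24.30271155
P = C - S*exp(-qT) + K*exp(-rT)
P = 4.4140 - 24.86000000 + 24.30271155 = 3.8567


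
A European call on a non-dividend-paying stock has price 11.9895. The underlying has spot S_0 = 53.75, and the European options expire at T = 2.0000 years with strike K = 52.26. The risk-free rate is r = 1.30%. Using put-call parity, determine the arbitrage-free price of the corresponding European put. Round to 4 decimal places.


Put-call parity: C - P = S_0 * exp(-qT) - K * exp(-rT).
S_0 * exp(-qT) = 53.7500 * 1.00000000 = 53.75000000
K * exp(-rT) = 52.2600 * 0.97433509 = 50.91875178
P = C - S*exp(-qT) + K*exp(-rT)
P = 11.9895 - 53.75000000 + 50.91875178 = 9.1583

Answer: Put price = 9.1583


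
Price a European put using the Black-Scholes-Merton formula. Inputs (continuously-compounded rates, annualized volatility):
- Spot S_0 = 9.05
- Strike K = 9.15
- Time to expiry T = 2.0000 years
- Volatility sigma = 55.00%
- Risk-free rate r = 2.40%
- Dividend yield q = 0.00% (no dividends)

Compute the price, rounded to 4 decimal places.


d1 = (ln(S/K) + (r - q + 0.5*sigma^2) * T) / (sigma * sqrt(T)) = 0.43649172
d2 = d1 - sigma * sqrt(T) = -0.34132574
exp(-rT) = 0.95313379; exp(-qT) = 1.00000000
P = K * exp(-rT) * N(-d2) - S_0 * exp(-qT) * N(-d1)
N(-d1) = 0.33124000; N(-d2) = 0.63357081
P = 9.1500 * 0.95313379 * 0.63357081 - 9.0500 * 1.00000000 * 0.33124000 = 2.5278

Answer: Price = 2.5278


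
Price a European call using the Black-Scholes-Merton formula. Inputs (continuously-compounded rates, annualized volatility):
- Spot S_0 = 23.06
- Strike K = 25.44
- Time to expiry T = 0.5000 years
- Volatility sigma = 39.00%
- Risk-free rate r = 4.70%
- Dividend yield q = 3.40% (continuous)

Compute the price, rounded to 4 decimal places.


Answer: Price = 1.6586

Derivation:
d1 = (ln(S/K) + (r - q + 0.5*sigma^2) * T) / (sigma * sqrt(T)) = -0.19471989
d2 = d1 - sigma * sqrt(T) = -0.47049153
exp(-rT) = 0.97677397; exp(-qT) = 0.98314368
C = S_0 * exp(-qT) * N(d1) - K * exp(-rT) * N(d2)
N(d1) = 0.42280612; N(d2) = 0.31900194
C = 23.0600 * 0.98314368 * 0.42280612 - 25.4400 * 0.97677397 * 0.31900194 = 1.6586


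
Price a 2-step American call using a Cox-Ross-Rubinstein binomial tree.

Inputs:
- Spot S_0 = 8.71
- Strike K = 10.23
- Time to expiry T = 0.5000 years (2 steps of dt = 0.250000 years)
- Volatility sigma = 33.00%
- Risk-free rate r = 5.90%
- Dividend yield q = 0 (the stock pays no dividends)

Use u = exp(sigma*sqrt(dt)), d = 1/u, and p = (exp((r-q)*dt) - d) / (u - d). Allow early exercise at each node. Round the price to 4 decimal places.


Answer: Price = V(0,0) = 0.4644

Derivation:
dt = T/N = 0.250000
u = exp(sigma*sqrt(dt)) = 1.179393; d = 1/u = 0.847894
p = (exp((r-q)*dt) - d) / (u - d) = 0.503668
Discount per step: exp(-r*dt) = 0.985358
Stock lattice S(k, i) with i counting down-moves:
  k=0: S(0,0) = 8.7100
  k=1: S(1,0) = 10.2725; S(1,1) = 7.3852
  k=2: S(2,0) = 12.1153; S(2,1) = 8.7100; S(2,2) = 6.2618
Terminal payoffs V(N, i) = max(S_T - K, 0):
  V(2,0) = 1.885332; V(2,1) = 0.000000; V(2,2) = 0.000000
Backward induction: V(k, i) = exp(-r*dt) * [p * V(k+1, i) + (1-p) * V(k+1, i+1)]; then take max(V_cont, immediate exercise) for American.
  V(1,0) = exp(-r*dt) * [p*1.885332 + (1-p)*0.000000] = 0.935678; exercise = 0.042514; V(1,0) = max -> 0.935678
  V(1,1) = exp(-r*dt) * [p*0.000000 + (1-p)*0.000000] = 0.000000; exercise = 0.000000; V(1,1) = max -> 0.000000
  V(0,0) = exp(-r*dt) * [p*0.935678 + (1-p)*0.000000] = 0.464371; exercise = 0.000000; V(0,0) = max -> 0.464371


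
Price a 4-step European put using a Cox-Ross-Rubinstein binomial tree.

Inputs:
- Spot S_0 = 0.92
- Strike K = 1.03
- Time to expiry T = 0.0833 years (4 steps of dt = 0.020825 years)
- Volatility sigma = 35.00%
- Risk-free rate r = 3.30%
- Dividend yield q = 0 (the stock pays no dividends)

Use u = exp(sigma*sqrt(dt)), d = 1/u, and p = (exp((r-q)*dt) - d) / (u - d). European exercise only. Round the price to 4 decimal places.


Answer: Price = V(0,0) = 0.1129

Derivation:
dt = T/N = 0.020825
u = exp(sigma*sqrt(dt)) = 1.051805; d = 1/u = 0.950746
p = (exp((r-q)*dt) - d) / (u - d) = 0.494178
Discount per step: exp(-r*dt) = 0.999313
Stock lattice S(k, i) with i counting down-moves:
  k=0: S(0,0) = 0.9200
  k=1: S(1,0) = 0.9677; S(1,1) = 0.8747
  k=2: S(2,0) = 1.0178; S(2,1) = 0.9200; S(2,2) = 0.8316
  k=3: S(3,0) = 1.0705; S(3,1) = 0.9677; S(3,2) = 0.8747; S(3,3) = 0.7906
  k=4: S(4,0) = 1.1260; S(4,1) = 1.0178; S(4,2) = 0.9200; S(4,3) = 0.8316; S(4,4) = 0.7517
Terminal payoffs V(N, i) = max(K - S_T, 0):
  V(4,0) = 0.000000; V(4,1) = 0.012209; V(4,2) = 0.110000; V(4,3) = 0.198395; V(4,4) = 0.278297
Backward induction: V(k, i) = exp(-r*dt) * [p * V(k+1, i) + (1-p) * V(k+1, i+1)].
  V(3,0) = exp(-r*dt) * [p*0.000000 + (1-p)*0.012209] = 0.006171
  V(3,1) = exp(-r*dt) * [p*0.012209 + (1-p)*0.110000] = 0.061632
  V(3,2) = exp(-r*dt) * [p*0.110000 + (1-p)*0.198395] = 0.154606
  V(3,3) = exp(-r*dt) * [p*0.198395 + (1-p)*0.278297] = 0.238647
  V(2,0) = exp(-r*dt) * [p*0.006171 + (1-p)*0.061632] = 0.034201
  V(2,1) = exp(-r*dt) * [p*0.061632 + (1-p)*0.154606] = 0.108585
  V(2,2) = exp(-r*dt) * [p*0.154606 + (1-p)*0.238647] = 0.196980
  V(1,0) = exp(-r*dt) * [p*0.034201 + (1-p)*0.108585] = 0.071777
  V(1,1) = exp(-r*dt) * [p*0.108585 + (1-p)*0.196980] = 0.153192
  V(0,0) = exp(-r*dt) * [p*0.071777 + (1-p)*0.153192] = 0.112881


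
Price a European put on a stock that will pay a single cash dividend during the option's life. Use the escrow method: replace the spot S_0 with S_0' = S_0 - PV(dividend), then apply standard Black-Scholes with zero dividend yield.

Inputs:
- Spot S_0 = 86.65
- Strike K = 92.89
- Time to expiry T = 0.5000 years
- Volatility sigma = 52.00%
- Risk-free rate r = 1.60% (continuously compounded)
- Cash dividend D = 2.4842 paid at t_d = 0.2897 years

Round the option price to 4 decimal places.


Answer: Price = 17.2293

Derivation:
PV(D) = D * exp(-r * t_d) = 2.4842 * 0.99537553 = 2.47271188
S_0' = S_0 - PV(D) = 86.6500 - 2.47271188 = 84.17728812
d1 = (ln(S_0'/K) + (r + sigma^2/2)*T) / (sigma*sqrt(T)) = -0.06225490
d2 = d1 - sigma*sqrt(T) = -0.42995043
exp(-rT) = 0.99203191
N(-d1) = 0.52482008; N(-d2) = 0.66638415
P = K * exp(-rT) * N(-d2) - S_0' * N(-d1) = 92.8900 * 0.99203191 * 0.66638415 - 84.17728812 * 0.52482008 = 17.2293


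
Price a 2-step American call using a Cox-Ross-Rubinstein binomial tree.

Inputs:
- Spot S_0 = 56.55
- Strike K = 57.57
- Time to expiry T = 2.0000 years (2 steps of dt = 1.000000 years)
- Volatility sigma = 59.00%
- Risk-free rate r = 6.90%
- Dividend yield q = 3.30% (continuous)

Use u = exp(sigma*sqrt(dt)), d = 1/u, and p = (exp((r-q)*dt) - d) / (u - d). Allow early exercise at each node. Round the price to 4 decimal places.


Answer: Price = V(0,0) = 16.4111

Derivation:
dt = T/N = 1.000000
u = exp(sigma*sqrt(dt)) = 1.803988; d = 1/u = 0.554327
p = (exp((r-q)*dt) - d) / (u - d) = 0.385967
Discount per step: exp(-r*dt) = 0.933327
Stock lattice S(k, i) with i counting down-moves:
  k=0: S(0,0) = 56.5500
  k=1: S(1,0) = 102.0155; S(1,1) = 31.3472
  k=2: S(2,0) = 184.0349; S(2,1) = 56.5500; S(2,2) = 17.3766
Terminal payoffs V(N, i) = max(S_T - K, 0):
  V(2,0) = 126.464861; V(2,1) = 0.000000; V(2,2) = 0.000000
Backward induction: V(k, i) = exp(-r*dt) * [p * V(k+1, i) + (1-p) * V(k+1, i+1)]; then take max(V_cont, immediate exercise) for American.
  V(1,0) = exp(-r*dt) * [p*126.464861 + (1-p)*0.000000] = 45.556911; exercise = 44.445545; V(1,0) = max -> 45.556911
  V(1,1) = exp(-r*dt) * [p*0.000000 + (1-p)*0.000000] = 0.000000; exercise = 0.000000; V(1,1) = max -> 0.000000
  V(0,0) = exp(-r*dt) * [p*45.556911 + (1-p)*0.000000] = 16.411137; exercise = 0.000000; V(0,0) = max -> 16.411137


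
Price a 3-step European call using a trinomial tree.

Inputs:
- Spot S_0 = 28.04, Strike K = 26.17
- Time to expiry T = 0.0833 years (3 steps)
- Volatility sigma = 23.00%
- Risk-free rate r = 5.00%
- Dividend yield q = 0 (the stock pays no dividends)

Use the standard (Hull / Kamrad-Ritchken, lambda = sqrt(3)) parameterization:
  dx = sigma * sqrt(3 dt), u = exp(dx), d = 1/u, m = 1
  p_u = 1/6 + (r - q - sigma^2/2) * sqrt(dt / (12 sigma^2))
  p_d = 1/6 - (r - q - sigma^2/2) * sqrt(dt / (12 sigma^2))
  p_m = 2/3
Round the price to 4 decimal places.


dt = T/N = 0.027767; dx = sigma*sqrt(3*dt) = 0.066382
u = exp(dx) = 1.068635; d = 1/u = 0.935773
p_u = 0.171592, p_m = 0.666667, p_d = 0.161741
Discount per step: exp(-r*dt) = 0.998613
Stock lattice S(k, j) with j the centered position index:
  k=0: S(0,+0) = 28.0400
  k=1: S(1,-1) = 26.2391; S(1,+0) = 28.0400; S(1,+1) = 29.9645
  k=2: S(2,-2) = 24.5538; S(2,-1) = 26.2391; S(2,+0) = 28.0400; S(2,+1) = 29.9645; S(2,+2) = 32.0211
  k=3: S(3,-3) = 22.9768; S(3,-2) = 24.5538; S(3,-1) = 26.2391; S(3,+0) = 28.0400; S(3,+1) = 29.9645; S(3,+2) = 32.0211; S(3,+3) = 34.2189
Terminal payoffs V(N, j) = max(S_T - K, 0):
  V(3,-3) = 0.000000; V(3,-2) = 0.000000; V(3,-1) = 0.069084; V(3,+0) = 1.870000; V(3,+1) = 3.794521; V(3,+2) = 5.851132; V(3,+3) = 8.048898
Backward induction: V(k, j) = exp(-r*dt) * [p_u * V(k+1, j+1) + p_m * V(k+1, j) + p_d * V(k+1, j-1)]
  V(2,-2) = exp(-r*dt) * [p_u*0.069084 + p_m*0.000000 + p_d*0.000000] = 0.011838
  V(2,-1) = exp(-r*dt) * [p_u*1.870000 + p_m*0.069084 + p_d*0.000000] = 0.366424
  V(2,+0) = exp(-r*dt) * [p_u*3.794521 + p_m*1.870000 + p_d*0.069084] = 1.906301
  V(2,+1) = exp(-r*dt) * [p_u*5.851132 + p_m*3.794521 + p_d*1.870000] = 3.830822
  V(2,+2) = exp(-r*dt) * [p_u*8.048898 + p_m*5.851132 + p_d*3.794521] = 5.887433
  V(1,-1) = exp(-r*dt) * [p_u*1.906301 + p_m*0.366424 + p_d*0.011838] = 0.572508
  V(1,+0) = exp(-r*dt) * [p_u*3.830822 + p_m*1.906301 + p_d*0.366424] = 1.984715
  V(1,+1) = exp(-r*dt) * [p_u*5.887433 + p_m*3.830822 + p_d*1.906301] = 3.867073
  V(0,+0) = exp(-r*dt) * [p_u*3.867073 + p_m*1.984715 + p_d*0.572508] = 2.076415

Answer: Price = V(0,0) = 2.0764


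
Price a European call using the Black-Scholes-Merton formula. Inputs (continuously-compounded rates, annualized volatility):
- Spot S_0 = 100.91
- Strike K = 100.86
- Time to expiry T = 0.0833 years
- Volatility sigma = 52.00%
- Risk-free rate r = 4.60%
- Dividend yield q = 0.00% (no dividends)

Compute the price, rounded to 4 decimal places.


d1 = (ln(S/K) + (r - q + 0.5*sigma^2) * T) / (sigma * sqrt(T)) = 0.10387437
d2 = d1 - sigma * sqrt(T) = -0.04620668
exp(-rT) = 0.99617553; exp(-qT) = 1.00000000
C = S_0 * exp(-qT) * N(d1) - K * exp(-rT) * N(d2)
N(d1) = 0.54136548; N(d2) = 0.48157276
C = 100.9100 * 1.00000000 * 0.54136548 - 100.8600 * 0.99617553 * 0.48157276 = 6.2435

Answer: Price = 6.2435


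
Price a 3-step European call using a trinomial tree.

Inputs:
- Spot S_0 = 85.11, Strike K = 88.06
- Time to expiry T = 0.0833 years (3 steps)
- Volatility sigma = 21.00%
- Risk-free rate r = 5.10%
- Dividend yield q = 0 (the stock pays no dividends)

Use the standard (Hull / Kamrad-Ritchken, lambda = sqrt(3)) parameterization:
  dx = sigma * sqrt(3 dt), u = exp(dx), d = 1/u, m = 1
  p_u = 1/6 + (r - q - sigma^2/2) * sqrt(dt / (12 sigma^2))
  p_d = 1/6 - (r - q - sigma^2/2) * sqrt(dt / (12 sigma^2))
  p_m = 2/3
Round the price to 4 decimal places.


Answer: Price = V(0,0) = 1.1311

Derivation:
dt = T/N = 0.027767; dx = sigma*sqrt(3*dt) = 0.060610
u = exp(dx) = 1.062484; d = 1/u = 0.941191
p_u = 0.173298, p_m = 0.666667, p_d = 0.160035
Discount per step: exp(-r*dt) = 0.998585
Stock lattice S(k, j) with j the centered position index:
  k=0: S(0,+0) = 85.1100
  k=1: S(1,-1) = 80.1047; S(1,+0) = 85.1100; S(1,+1) = 90.4280
  k=2: S(2,-2) = 75.3938; S(2,-1) = 80.1047; S(2,+0) = 85.1100; S(2,+1) = 90.4280; S(2,+2) = 96.0783
  k=3: S(3,-3) = 70.9599; S(3,-2) = 75.3938; S(3,-1) = 80.1047; S(3,+0) = 85.1100; S(3,+1) = 90.4280; S(3,+2) = 96.0783; S(3,+3) = 102.0817
Terminal payoffs V(N, j) = max(S_T - K, 0):
  V(3,-3) = 0.000000; V(3,-2) = 0.000000; V(3,-1) = 0.000000; V(3,+0) = 0.000000; V(3,+1) = 2.368021; V(3,+2) = 8.018334; V(3,+3) = 14.021702
Backward induction: V(k, j) = exp(-r*dt) * [p_u * V(k+1, j+1) + p_m * V(k+1, j) + p_d * V(k+1, j-1)]
  V(2,-2) = exp(-r*dt) * [p_u*0.000000 + p_m*0.000000 + p_d*0.000000] = 0.000000
  V(2,-1) = exp(-r*dt) * [p_u*0.000000 + p_m*0.000000 + p_d*0.000000] = 0.000000
  V(2,+0) = exp(-r*dt) * [p_u*2.368021 + p_m*0.000000 + p_d*0.000000] = 0.409793
  V(2,+1) = exp(-r*dt) * [p_u*8.018334 + p_m*2.368021 + p_d*0.000000] = 2.964042
  V(2,+2) = exp(-r*dt) * [p_u*14.021702 + p_m*8.018334 + p_d*2.368021] = 8.142917
  V(1,-1) = exp(-r*dt) * [p_u*0.409793 + p_m*0.000000 + p_d*0.000000] = 0.070916
  V(1,+0) = exp(-r*dt) * [p_u*2.964042 + p_m*0.409793 + p_d*0.000000] = 0.785744
  V(1,+1) = exp(-r*dt) * [p_u*8.142917 + p_m*2.964042 + p_d*0.409793] = 3.447874
  V(0,+0) = exp(-r*dt) * [p_u*3.447874 + p_m*0.785744 + p_d*0.070916] = 1.131085


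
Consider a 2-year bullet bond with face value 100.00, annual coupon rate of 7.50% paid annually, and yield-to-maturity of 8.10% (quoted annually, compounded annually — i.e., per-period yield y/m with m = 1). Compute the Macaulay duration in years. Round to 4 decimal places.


Answer: Macaulay duration = 1.9299 years

Derivation:
Coupon per period c = face * coupon_rate / m = 7.500000
Periods per year m = 1; per-period yield y/m = 0.081000
Number of cashflows N = 2
Cashflows (t years, CF_t, discount factor 1/(1+y/m)^(m*t), PV):
  t = 1.0000: CF_t = 7.500000, DF = 0.925069, PV = 6.938020
  t = 2.0000: CF_t = 107.500000, DF = 0.855753, PV = 91.993486
Price P = sum_t PV_t = 98.931506
Macaulay numerator sum_t t * PV_t:
  t * PV_t at t = 1.0000: 6.938020
  t * PV_t at t = 2.0000: 183.986972
Macaulay duration D = (sum_t t * PV_t) / P = 190.924992 / 98.931506 = 1.929870


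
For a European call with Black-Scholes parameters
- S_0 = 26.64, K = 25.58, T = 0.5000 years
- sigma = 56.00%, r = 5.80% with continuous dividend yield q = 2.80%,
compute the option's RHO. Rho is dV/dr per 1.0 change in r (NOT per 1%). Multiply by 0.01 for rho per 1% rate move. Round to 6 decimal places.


d1 = 0.3384088036; d2 = -0.0575709938
phi(d1) = 0.3767404492; exp(-qT) = 0.9860975443; exp(-rT) = 0.9714164645
N(d2) = 0.4770451775
Rho = K*T*exp(-rT)*N(d2) = 25.5800 * 0.5000 * 0.9714164645 * 0.4770451775 = 5.927008

Answer: Rho = 5.927008


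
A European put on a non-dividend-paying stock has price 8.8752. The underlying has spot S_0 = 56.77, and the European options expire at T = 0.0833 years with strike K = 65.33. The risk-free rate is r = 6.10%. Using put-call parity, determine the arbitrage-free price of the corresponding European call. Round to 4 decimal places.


Put-call parity: C - P = S_0 * exp(-qT) - K * exp(-rT).
S_0 * exp(-qT) = 56.7700 * 1.00000000 = 56.77000000
K * exp(-rT) = 65.3300 * 0.99493159 = 64.99888064
C = P + S*exp(-qT) - K*exp(-rT)
C = 8.8752 + 56.77000000 - 64.99888064 = 0.6463

Answer: Call price = 0.6463


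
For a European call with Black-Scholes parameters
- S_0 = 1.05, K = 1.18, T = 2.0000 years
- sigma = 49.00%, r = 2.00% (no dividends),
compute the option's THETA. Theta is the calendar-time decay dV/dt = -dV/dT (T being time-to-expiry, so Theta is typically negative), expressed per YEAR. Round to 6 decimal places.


d1 = 0.2357634358; d2 = -0.4572012098
phi(d1) = 0.3880074525; exp(-qT) = 1.0000000000; exp(-rT) = 0.9607894392
Theta = -S*exp(-qT)*phi(d1)*sigma/(2*sqrt(T)) - r*K*exp(-rT)*N(d2) + q*S*exp(-qT)*N(d1)
N(d1) = 0.5931918788; N(d2) = 0.3237632144; sqrt(T) = 1.4142135624
Term 1 = -1.0500 * 1.0000000000 * 0.3880074525 * 0.4900 / (2 * 1.4142135624) = -0.0705798048
Term 2 = -0.0200 * 1.1800 * 0.9607894392 * 0.3237632144 = -0.0073412113
Term 3 = 0 (no dividend yield, q = 0)
Theta = -0.0705798048 + (-0.0073412113) + (0.0000000000) = -0.077921

Answer: Theta = -0.077921


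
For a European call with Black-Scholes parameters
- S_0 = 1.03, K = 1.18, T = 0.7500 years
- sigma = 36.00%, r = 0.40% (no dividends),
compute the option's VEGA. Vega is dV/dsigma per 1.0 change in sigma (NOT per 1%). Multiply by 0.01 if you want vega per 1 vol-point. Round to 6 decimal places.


Answer: Vega = 0.343069

Derivation:
d1 = -0.2705708294; d2 = -0.5823399747
phi(d1) = 0.3846033175; exp(-qT) = 1.0000000000; exp(-rT) = 0.9970044955
Vega = S * exp(-qT) * phi(d1) * sqrt(T) = 1.0300 * 1.0000000000 * 0.3846033175 * 0.8660254038 = 0.343069


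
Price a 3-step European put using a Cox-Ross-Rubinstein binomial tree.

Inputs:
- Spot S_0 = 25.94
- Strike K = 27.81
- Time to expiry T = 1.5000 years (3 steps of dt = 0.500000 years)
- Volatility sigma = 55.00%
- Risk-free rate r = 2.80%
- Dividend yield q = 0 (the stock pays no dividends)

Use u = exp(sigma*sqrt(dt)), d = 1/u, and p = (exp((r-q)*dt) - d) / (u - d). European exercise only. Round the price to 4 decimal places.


dt = T/N = 0.500000
u = exp(sigma*sqrt(dt)) = 1.475370; d = 1/u = 0.677796
p = (exp((r-q)*dt) - d) / (u - d) = 0.421657
Discount per step: exp(-r*dt) = 0.986098
Stock lattice S(k, i) with i counting down-moves:
  k=0: S(0,0) = 25.9400
  k=1: S(1,0) = 38.2711; S(1,1) = 17.5820
  k=2: S(2,0) = 56.4640; S(2,1) = 25.9400; S(2,2) = 11.9170
  k=3: S(3,0) = 83.3053; S(3,1) = 38.2711; S(3,2) = 17.5820; S(3,3) = 8.0773
Terminal payoffs V(N, i) = max(K - S_T, 0):
  V(3,0) = 0.000000; V(3,1) = 0.000000; V(3,2) = 10.227968; V(3,3) = 19.732681
Backward induction: V(k, i) = exp(-r*dt) * [p * V(k+1, i) + (1-p) * V(k+1, i+1)].
  V(2,0) = exp(-r*dt) * [p*0.000000 + (1-p)*0.000000] = 0.000000
  V(2,1) = exp(-r*dt) * [p*0.000000 + (1-p)*10.227968] = 5.833040
  V(2,2) = exp(-r*dt) * [p*10.227968 + (1-p)*19.732681] = 15.506340
  V(1,0) = exp(-r*dt) * [p*0.000000 + (1-p)*5.833040] = 3.326600
  V(1,1) = exp(-r*dt) * [p*5.833040 + (1-p)*15.506340] = 11.268657
  V(0,0) = exp(-r*dt) * [p*3.326600 + (1-p)*11.268657] = 7.809730

Answer: Price = V(0,0) = 7.8097


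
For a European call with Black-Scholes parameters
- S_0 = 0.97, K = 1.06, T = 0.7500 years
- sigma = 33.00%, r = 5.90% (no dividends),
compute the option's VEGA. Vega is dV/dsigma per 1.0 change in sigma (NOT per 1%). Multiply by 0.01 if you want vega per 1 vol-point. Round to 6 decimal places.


d1 = -0.0127388509; d2 = -0.2985272342
phi(d1) = 0.3989099119; exp(-qT) = 1.0000000000; exp(-rT) = 0.9567147489
Vega = S * exp(-qT) * phi(d1) * sqrt(T) = 0.9700 * 1.0000000000 * 0.3989099119 * 0.8660254038 = 0.335102

Answer: Vega = 0.335102


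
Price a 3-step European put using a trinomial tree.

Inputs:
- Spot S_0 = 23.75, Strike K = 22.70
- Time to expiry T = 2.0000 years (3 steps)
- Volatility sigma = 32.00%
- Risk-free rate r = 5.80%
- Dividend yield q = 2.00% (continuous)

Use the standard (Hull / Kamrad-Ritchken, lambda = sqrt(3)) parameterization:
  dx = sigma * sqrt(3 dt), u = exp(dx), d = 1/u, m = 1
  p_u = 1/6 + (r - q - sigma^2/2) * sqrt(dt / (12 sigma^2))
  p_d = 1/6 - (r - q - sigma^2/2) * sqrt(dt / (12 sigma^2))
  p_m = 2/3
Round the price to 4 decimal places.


Answer: Price = V(0,0) = 2.4962

Derivation:
dt = T/N = 0.666667; dx = sigma*sqrt(3*dt) = 0.452548
u = exp(dx) = 1.572314; d = 1/u = 0.636005
p_u = 0.156944, p_m = 0.666667, p_d = 0.176389
Discount per step: exp(-r*dt) = 0.962071
Stock lattice S(k, j) with j the centered position index:
  k=0: S(0,+0) = 23.7500
  k=1: S(1,-1) = 15.1051; S(1,+0) = 23.7500; S(1,+1) = 37.3425
  k=2: S(2,-2) = 9.6069; S(2,-1) = 15.1051; S(2,+0) = 23.7500; S(2,+1) = 37.3425; S(2,+2) = 58.7141
  k=3: S(3,-3) = 6.1101; S(3,-2) = 9.6069; S(3,-1) = 15.1051; S(3,+0) = 23.7500; S(3,+1) = 37.3425; S(3,+2) = 58.7141; S(3,+3) = 92.3169
Terminal payoffs V(N, j) = max(K - S_T, 0):
  V(3,-3) = 16.589934; V(3,-2) = 13.093059; V(3,-1) = 7.594873; V(3,+0) = 0.000000; V(3,+1) = 0.000000; V(3,+2) = 0.000000; V(3,+3) = 0.000000
Backward induction: V(k, j) = exp(-r*dt) * [p_u * V(k+1, j+1) + p_m * V(k+1, j) + p_d * V(k+1, j-1)]
  V(2,-2) = exp(-r*dt) * [p_u*7.594873 + p_m*13.093059 + p_d*16.589934] = 12.359696
  V(2,-1) = exp(-r*dt) * [p_u*0.000000 + p_m*7.594873 + p_d*13.093059] = 7.093088
  V(2,+0) = exp(-r*dt) * [p_u*0.000000 + p_m*0.000000 + p_d*7.594873] = 1.288844
  V(2,+1) = exp(-r*dt) * [p_u*0.000000 + p_m*0.000000 + p_d*0.000000] = 0.000000
  V(2,+2) = exp(-r*dt) * [p_u*0.000000 + p_m*0.000000 + p_d*0.000000] = 0.000000
  V(1,-1) = exp(-r*dt) * [p_u*1.288844 + p_m*7.093088 + p_d*12.359696] = 6.841406
  V(1,+0) = exp(-r*dt) * [p_u*0.000000 + p_m*1.288844 + p_d*7.093088] = 2.030331
  V(1,+1) = exp(-r*dt) * [p_u*0.000000 + p_m*0.000000 + p_d*1.288844] = 0.218716
  V(0,+0) = exp(-r*dt) * [p_u*0.218716 + p_m*2.030331 + p_d*6.841406] = 2.496221


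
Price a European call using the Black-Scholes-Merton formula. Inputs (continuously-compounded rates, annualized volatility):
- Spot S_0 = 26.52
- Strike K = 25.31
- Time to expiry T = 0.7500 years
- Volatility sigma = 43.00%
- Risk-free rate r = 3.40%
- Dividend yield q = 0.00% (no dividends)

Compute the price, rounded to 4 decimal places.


Answer: Price = 4.7744

Derivation:
d1 = (ln(S/K) + (r - q + 0.5*sigma^2) * T) / (sigma * sqrt(T)) = 0.38007664
d2 = d1 - sigma * sqrt(T) = 0.00768572
exp(-rT) = 0.97482238; exp(-qT) = 1.00000000
C = S_0 * exp(-qT) * N(d1) - K * exp(-rT) * N(d2)
N(d1) = 0.64805574; N(d2) = 0.50306613
C = 26.5200 * 1.00000000 * 0.64805574 - 25.3100 * 0.97482238 * 0.50306613 = 4.7744


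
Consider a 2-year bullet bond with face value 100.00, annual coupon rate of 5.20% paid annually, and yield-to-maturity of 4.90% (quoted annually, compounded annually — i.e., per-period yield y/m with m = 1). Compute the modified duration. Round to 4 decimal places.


Coupon per period c = face * coupon_rate / m = 5.200000
Periods per year m = 1; per-period yield y/m = 0.049000
Number of cashflows N = 2
Cashflows (t years, CF_t, discount factor 1/(1+y/m)^(m*t), PV):
  t = 1.0000: CF_t = 5.200000, DF = 0.953289, PV = 4.957102
  t = 2.0000: CF_t = 105.200000, DF = 0.908760, PV = 95.601513
Price P = sum_t PV_t = 100.558615
First compute Macaulay numerator sum_t t * PV_t:
  t * PV_t at t = 1.0000: 4.957102
  t * PV_t at t = 2.0000: 191.203025
Macaulay duration D = 196.160127 / 100.558615 = 1.950704
Modified duration = D / (1 + y/m) = 1.950704 / (1 + 0.049000) = 1.859585

Answer: Modified duration = 1.8596


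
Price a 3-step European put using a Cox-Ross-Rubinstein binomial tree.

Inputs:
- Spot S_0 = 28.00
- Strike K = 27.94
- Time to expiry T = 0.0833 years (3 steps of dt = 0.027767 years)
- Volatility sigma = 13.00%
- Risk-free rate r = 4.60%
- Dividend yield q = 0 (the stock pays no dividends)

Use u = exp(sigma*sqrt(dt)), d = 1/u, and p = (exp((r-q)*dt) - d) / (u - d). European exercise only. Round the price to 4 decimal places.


dt = T/N = 0.027767
u = exp(sigma*sqrt(dt)) = 1.021899; d = 1/u = 0.978571
p = (exp((r-q)*dt) - d) / (u - d) = 0.524082
Discount per step: exp(-r*dt) = 0.998724
Stock lattice S(k, i) with i counting down-moves:
  k=0: S(0,0) = 28.0000
  k=1: S(1,0) = 28.6132; S(1,1) = 27.4000
  k=2: S(2,0) = 29.2398; S(2,1) = 28.0000; S(2,2) = 26.8128
  k=3: S(3,0) = 29.8801; S(3,1) = 28.6132; S(3,2) = 27.4000; S(3,3) = 26.2382
Terminal payoffs V(N, i) = max(K - S_T, 0):
  V(3,0) = 0.000000; V(3,1) = 0.000000; V(3,2) = 0.540023; V(3,3) = 1.701770
Backward induction: V(k, i) = exp(-r*dt) * [p * V(k+1, i) + (1-p) * V(k+1, i+1)].
  V(2,0) = exp(-r*dt) * [p*0.000000 + (1-p)*0.000000] = 0.000000
  V(2,1) = exp(-r*dt) * [p*0.000000 + (1-p)*0.540023] = 0.256678
  V(2,2) = exp(-r*dt) * [p*0.540023 + (1-p)*1.701770] = 1.091524
  V(1,0) = exp(-r*dt) * [p*0.000000 + (1-p)*0.256678] = 0.122002
  V(1,1) = exp(-r*dt) * [p*0.256678 + (1-p)*1.091524] = 0.653161
  V(0,0) = exp(-r*dt) * [p*0.122002 + (1-p)*0.653161] = 0.374311

Answer: Price = V(0,0) = 0.3743


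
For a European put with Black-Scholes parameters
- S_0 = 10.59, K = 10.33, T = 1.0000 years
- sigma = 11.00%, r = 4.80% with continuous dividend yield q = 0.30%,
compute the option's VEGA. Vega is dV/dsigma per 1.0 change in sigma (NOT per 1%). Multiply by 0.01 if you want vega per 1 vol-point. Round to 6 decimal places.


Answer: Vega = 3.319693

Derivation:
d1 = 0.6900716044; d2 = 0.5800716044
phi(d1) = 0.3144161215; exp(-qT) = 0.9970044955; exp(-rT) = 0.9531337871
Vega = S * exp(-qT) * phi(d1) * sqrt(T) = 10.5900 * 0.9970044955 * 0.3144161215 * 1.0000000000 = 3.319693


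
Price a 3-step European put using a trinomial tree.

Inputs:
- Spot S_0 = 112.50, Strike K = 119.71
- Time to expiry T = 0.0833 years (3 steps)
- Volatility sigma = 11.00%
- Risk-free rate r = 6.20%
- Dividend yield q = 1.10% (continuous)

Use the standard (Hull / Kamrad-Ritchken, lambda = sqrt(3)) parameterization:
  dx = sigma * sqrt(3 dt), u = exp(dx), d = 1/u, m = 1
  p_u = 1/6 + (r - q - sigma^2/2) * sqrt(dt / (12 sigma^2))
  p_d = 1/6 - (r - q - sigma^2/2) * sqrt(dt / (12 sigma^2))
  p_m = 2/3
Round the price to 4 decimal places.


Answer: Price = V(0,0) = 6.7340

Derivation:
dt = T/N = 0.027767; dx = sigma*sqrt(3*dt) = 0.031748
u = exp(dx) = 1.032257; d = 1/u = 0.968751
p_u = 0.186323, p_m = 0.666667, p_d = 0.147010
Discount per step: exp(-r*dt) = 0.998280
Stock lattice S(k, j) with j the centered position index:
  k=0: S(0,+0) = 112.5000
  k=1: S(1,-1) = 108.9845; S(1,+0) = 112.5000; S(1,+1) = 116.1289
  k=2: S(2,-2) = 105.5788; S(2,-1) = 108.9845; S(2,+0) = 112.5000; S(2,+1) = 116.1289; S(2,+2) = 119.8749
  k=3: S(3,-3) = 102.2795; S(3,-2) = 105.5788; S(3,-1) = 108.9845; S(3,+0) = 112.5000; S(3,+1) = 116.1289; S(3,+2) = 119.8749; S(3,+3) = 123.7418
Terminal payoffs V(N, j) = max(K - S_T, 0):
  V(3,-3) = 17.430478; V(3,-2) = 14.131221; V(3,-1) = 10.725539; V(3,+0) = 7.210000; V(3,+1) = 3.581059; V(3,+2) = 0.000000; V(3,+3) = 0.000000
Backward induction: V(k, j) = exp(-r*dt) * [p_u * V(k+1, j+1) + p_m * V(k+1, j) + p_d * V(k+1, j-1)]
  V(2,-2) = exp(-r*dt) * [p_u*10.725539 + p_m*14.131221 + p_d*17.430478] = 13.957638
  V(2,-1) = exp(-r*dt) * [p_u*7.210000 + p_m*10.725539 + p_d*14.131221] = 10.552999
  V(2,+0) = exp(-r*dt) * [p_u*3.581059 + p_m*7.210000 + p_d*10.725539] = 7.038536
  V(2,+1) = exp(-r*dt) * [p_u*0.000000 + p_m*3.581059 + p_d*7.210000] = 3.441386
  V(2,+2) = exp(-r*dt) * [p_u*0.000000 + p_m*0.000000 + p_d*3.581059] = 0.525546
  V(1,-1) = exp(-r*dt) * [p_u*7.038536 + p_m*10.552999 + p_d*13.957638] = 10.380803
  V(1,+0) = exp(-r*dt) * [p_u*3.441386 + p_m*7.038536 + p_d*10.552999] = 6.873122
  V(1,+1) = exp(-r*dt) * [p_u*0.525546 + p_m*3.441386 + p_d*7.038536] = 3.421020
  V(0,+0) = exp(-r*dt) * [p_u*3.421020 + p_m*6.873122 + p_d*10.380803] = 6.733977


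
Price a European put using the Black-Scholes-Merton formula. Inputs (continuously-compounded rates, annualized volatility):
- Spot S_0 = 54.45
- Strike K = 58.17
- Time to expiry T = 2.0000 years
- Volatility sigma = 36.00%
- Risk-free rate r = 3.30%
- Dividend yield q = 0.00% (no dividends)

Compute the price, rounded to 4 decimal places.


d1 = (ln(S/K) + (r - q + 0.5*sigma^2) * T) / (sigma * sqrt(T)) = 0.25438774
d2 = d1 - sigma * sqrt(T) = -0.25472915
exp(-rT) = 0.93613086; exp(-qT) = 1.00000000
P = K * exp(-rT) * N(-d2) - S_0 * exp(-qT) * N(-d1)
N(-d1) = 0.39959801; N(-d2) = 0.60053385
P = 58.1700 * 0.93613086 * 0.60053385 - 54.4500 * 1.00000000 * 0.39959801 = 10.9438

Answer: Price = 10.9438


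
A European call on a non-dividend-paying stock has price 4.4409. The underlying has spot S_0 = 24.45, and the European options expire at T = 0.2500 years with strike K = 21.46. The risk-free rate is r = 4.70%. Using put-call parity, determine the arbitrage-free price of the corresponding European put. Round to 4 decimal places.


Answer: Put price = 1.2002

Derivation:
Put-call parity: C - P = S_0 * exp(-qT) - K * exp(-rT).
S_0 * exp(-qT) = 24.4500 * 1.00000000 = 24.45000000
K * exp(-rT) = 21.4600 * 0.98831876 = 21.20932063
P = C - S*exp(-qT) + K*exp(-rT)
P = 4.4409 - 24.45000000 + 21.20932063 = 1.2002


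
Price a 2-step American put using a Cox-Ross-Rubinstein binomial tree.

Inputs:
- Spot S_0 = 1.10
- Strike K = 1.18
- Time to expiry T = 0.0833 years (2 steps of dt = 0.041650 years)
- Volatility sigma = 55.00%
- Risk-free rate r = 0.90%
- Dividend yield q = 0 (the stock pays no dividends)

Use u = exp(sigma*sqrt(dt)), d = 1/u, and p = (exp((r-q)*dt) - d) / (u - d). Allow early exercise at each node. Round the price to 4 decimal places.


Answer: Price = V(0,0) = 0.1235

Derivation:
dt = T/N = 0.041650
u = exp(sigma*sqrt(dt)) = 1.118788; d = 1/u = 0.893825
p = (exp((r-q)*dt) - d) / (u - d) = 0.473635
Discount per step: exp(-r*dt) = 0.999625
Stock lattice S(k, i) with i counting down-moves:
  k=0: S(0,0) = 1.1000
  k=1: S(1,0) = 1.2307; S(1,1) = 0.9832
  k=2: S(2,0) = 1.3769; S(2,1) = 1.1000; S(2,2) = 0.8788
Terminal payoffs V(N, i) = max(K - S_T, 0):
  V(2,0) = 0.000000; V(2,1) = 0.080000; V(2,2) = 0.301186
Backward induction: V(k, i) = exp(-r*dt) * [p * V(k+1, i) + (1-p) * V(k+1, i+1)]; then take max(V_cont, immediate exercise) for American.
  V(1,0) = exp(-r*dt) * [p*0.000000 + (1-p)*0.080000] = 0.042093; exercise = 0.000000; V(1,0) = max -> 0.042093
  V(1,1) = exp(-r*dt) * [p*0.080000 + (1-p)*0.301186] = 0.196351; exercise = 0.196793; V(1,1) = max -> 0.196793
  V(0,0) = exp(-r*dt) * [p*0.042093 + (1-p)*0.196793] = 0.123476; exercise = 0.080000; V(0,0) = max -> 0.123476


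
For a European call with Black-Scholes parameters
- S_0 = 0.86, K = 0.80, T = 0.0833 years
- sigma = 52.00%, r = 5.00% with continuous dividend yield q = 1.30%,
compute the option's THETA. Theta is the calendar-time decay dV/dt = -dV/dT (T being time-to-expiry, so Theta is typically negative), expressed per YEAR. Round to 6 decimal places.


Answer: Theta = -0.279811

Derivation:
d1 = 0.5774541463; d2 = 0.4273731015
phi(d1) = 0.3376770956; exp(-qT) = 0.9989176861; exp(-rT) = 0.9958436616
Theta = -S*exp(-qT)*phi(d1)*sigma/(2*sqrt(T)) - r*K*exp(-rT)*N(d2) + q*S*exp(-qT)*N(d1)
N(d1) = 0.7181836471; N(d2) = 0.6654462020; sqrt(T) = 0.2886173938
Term 1 = -0.8600 * 0.9989176861 * 0.3376770956 * 0.5200 / (2 * 0.2886173938) = -0.2613247868
Term 2 = -0.0500 * 0.8000 * 0.9958436616 * 0.6654462020 = -0.0265072153
Term 3 = 0.0130 * 0.8600 * 0.9989176861 * 0.7181836471 = 0.0080206030
Theta = -0.2613247868 + (-0.0265072153) + (0.0080206030) = -0.279811
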